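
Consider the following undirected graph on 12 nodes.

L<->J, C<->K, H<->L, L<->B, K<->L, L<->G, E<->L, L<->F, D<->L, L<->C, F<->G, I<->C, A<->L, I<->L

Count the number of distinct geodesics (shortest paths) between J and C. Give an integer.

1

The shortest distance is 2, and the only length-2 path is J–L–C. So there is exactly 1 shortest path.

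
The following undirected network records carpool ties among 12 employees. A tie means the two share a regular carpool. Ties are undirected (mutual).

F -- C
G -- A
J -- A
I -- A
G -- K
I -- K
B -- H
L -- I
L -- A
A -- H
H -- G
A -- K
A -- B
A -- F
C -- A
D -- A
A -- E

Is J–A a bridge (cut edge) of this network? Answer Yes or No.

Without the J–A edge there is no alternate route between J and A, so the network disconnects. It is a bridge.

Yes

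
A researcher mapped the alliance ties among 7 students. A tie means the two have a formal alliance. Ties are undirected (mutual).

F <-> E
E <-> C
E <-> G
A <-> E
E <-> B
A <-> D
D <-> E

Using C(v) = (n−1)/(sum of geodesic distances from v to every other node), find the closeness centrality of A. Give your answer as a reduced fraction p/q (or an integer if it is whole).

Distances from A: B:2, C:2, D:1, E:1, F:2, G:2. Sum = 10.
n = 7, so closeness = 6/10 = 3/5.

3/5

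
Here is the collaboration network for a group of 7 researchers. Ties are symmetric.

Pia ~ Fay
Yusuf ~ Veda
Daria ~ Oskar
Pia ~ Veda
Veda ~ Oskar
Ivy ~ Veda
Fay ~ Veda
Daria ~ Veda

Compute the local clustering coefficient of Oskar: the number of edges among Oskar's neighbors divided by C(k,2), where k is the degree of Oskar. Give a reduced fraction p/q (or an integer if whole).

1

Oskar's neighbors: Daria and Veda (k = 2).
Possible neighbor pairs: C(2,2) = 1. Edges among them: Daria–Veda → e = 1.
Clustering(Oskar) = 1/1.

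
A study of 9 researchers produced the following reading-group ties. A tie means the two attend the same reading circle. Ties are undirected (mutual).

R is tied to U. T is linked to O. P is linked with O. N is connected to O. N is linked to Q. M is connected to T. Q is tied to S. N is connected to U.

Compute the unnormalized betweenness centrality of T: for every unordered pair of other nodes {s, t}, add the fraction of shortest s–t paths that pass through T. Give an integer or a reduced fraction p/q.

7

Pairs whose geodesics pass through T — S–M: 1; R–M: 1; M–U: 1; M–P: 1; M–O: 1; M–N: 1; M–Q: 1.
All other pairs contribute 0.
Summing the contributions gives betweenness(T) = 7.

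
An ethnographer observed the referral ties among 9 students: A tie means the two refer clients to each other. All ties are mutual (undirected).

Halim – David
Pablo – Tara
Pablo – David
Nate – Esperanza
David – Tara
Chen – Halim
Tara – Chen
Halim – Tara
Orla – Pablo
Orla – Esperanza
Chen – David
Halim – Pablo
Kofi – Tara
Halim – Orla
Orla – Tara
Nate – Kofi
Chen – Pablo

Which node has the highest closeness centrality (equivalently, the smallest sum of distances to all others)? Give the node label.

Farness (sum of distances to all others) for each node — Chen:14, David:14, Esperanza:16, Halim:12, Kofi:14, Nate:18, Orla:12, Pablo:12, Tara:10.
The smallest farness is 10, for Tara, so Tara has the highest closeness.

Tara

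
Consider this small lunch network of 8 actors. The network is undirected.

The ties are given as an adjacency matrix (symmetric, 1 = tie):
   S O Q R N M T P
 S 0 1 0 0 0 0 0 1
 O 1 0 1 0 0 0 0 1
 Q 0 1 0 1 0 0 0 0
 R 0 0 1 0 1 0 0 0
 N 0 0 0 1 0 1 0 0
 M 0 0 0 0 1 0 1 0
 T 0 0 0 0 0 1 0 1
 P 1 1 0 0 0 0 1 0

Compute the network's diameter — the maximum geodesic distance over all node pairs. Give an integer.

4

Eccentricity of each node (its greatest distance to any other): M:3, N:4, O:3, P:3, Q:3, R:3, S:4, T:3.
The maximum eccentricity is 4, realized for instance by the pair S–N via S – O – Q – R – N. So the diameter is 4.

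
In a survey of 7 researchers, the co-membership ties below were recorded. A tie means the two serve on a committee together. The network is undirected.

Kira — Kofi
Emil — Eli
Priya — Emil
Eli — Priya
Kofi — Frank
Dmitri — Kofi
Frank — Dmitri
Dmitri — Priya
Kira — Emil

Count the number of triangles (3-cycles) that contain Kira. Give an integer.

0

Kira's neighbors are Emil and Kofi, but none of them are tied to each other, so no triangle contains Kira.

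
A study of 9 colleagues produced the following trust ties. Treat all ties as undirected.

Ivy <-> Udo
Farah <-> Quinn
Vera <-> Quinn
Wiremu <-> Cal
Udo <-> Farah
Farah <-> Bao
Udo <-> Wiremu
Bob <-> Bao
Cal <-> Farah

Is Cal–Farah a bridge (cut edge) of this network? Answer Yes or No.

Even without that edge, Cal still reaches Farah via Cal – Wiremu – Udo – Farah, so the network stays connected. Not a bridge.

No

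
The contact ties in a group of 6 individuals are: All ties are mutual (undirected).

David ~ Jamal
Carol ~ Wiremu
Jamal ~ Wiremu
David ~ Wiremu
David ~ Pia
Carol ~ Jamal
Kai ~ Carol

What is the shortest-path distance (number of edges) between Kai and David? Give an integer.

One shortest route is Kai – Carol – Jamal – David, which uses 3 edges, and at distance 2 from Kai we only reach {Jamal, Wiremu}, which does not include David. So d(Kai,David) = 3.

3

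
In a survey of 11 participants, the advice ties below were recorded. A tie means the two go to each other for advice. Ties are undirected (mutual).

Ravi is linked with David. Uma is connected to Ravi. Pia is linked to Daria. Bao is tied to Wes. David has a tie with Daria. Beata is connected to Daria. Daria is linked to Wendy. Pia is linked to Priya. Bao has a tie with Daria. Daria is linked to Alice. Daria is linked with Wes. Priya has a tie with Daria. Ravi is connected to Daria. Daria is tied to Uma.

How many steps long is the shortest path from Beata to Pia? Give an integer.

One shortest route is Beata – Daria – Pia, which uses 2 edges, and Beata and Pia are not directly tied, so nothing shorter exists. So d(Beata,Pia) = 2.

2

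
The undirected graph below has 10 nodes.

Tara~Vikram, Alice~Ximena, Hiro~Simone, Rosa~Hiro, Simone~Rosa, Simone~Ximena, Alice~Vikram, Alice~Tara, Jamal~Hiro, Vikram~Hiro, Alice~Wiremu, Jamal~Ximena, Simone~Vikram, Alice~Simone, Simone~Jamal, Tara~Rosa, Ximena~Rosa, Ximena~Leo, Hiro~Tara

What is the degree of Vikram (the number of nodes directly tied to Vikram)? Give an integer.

4

Vikram is directly tied to Alice, Hiro, Simone, and Tara. That is 4 neighbors, so the degree of Vikram is 4.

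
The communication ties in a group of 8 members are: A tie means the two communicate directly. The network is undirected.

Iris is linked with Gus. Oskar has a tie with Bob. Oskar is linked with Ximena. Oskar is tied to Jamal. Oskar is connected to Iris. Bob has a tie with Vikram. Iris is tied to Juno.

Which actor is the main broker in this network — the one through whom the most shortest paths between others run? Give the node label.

Unnormalized betweenness of each node: Bob:6, Gus:0, Iris:11, Jamal:0, Juno:0, Oskar:17, Vikram:0, Ximena:0.
Oskar has the largest value, 17, making it the main broker — the node through which the most shortest paths run.

Oskar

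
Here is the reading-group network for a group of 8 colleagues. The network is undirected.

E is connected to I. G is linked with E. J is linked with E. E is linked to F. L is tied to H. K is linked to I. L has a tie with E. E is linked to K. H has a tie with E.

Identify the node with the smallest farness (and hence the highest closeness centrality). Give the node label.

Farness (sum of distances to all others) for each node — E:7, F:13, G:13, H:12, I:12, J:13, K:12, L:12.
The smallest farness is 7, for E, so E has the highest closeness.

E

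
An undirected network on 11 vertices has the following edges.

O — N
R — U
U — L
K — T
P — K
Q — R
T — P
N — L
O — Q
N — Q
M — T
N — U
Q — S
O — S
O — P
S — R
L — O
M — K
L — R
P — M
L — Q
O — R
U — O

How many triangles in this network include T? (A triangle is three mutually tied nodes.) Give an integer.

3

T's neighbors: K, M, and P.
Neighbor pairs that are themselves tied: T–K–M; T–K–P; T–M–P. Each forms one triangle with T, for 3 in total.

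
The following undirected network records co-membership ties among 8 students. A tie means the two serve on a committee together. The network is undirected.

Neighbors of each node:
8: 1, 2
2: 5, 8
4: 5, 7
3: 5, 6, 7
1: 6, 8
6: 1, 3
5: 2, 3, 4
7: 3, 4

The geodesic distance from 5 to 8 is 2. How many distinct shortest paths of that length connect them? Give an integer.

1

The shortest distance is 2, and the only length-2 path is 5–2–8. So there is exactly 1 shortest path.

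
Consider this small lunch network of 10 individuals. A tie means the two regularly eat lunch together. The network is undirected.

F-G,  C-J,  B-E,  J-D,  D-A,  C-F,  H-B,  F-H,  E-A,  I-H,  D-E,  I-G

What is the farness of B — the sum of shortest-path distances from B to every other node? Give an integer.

Distances from B: A:2, C:3, D:2, E:1, F:2, G:3, H:1, I:2, J:3.
Sum = 2 + 3 + 2 + 1 + 2 + 3 + 1 + 2 + 3 = 19.

19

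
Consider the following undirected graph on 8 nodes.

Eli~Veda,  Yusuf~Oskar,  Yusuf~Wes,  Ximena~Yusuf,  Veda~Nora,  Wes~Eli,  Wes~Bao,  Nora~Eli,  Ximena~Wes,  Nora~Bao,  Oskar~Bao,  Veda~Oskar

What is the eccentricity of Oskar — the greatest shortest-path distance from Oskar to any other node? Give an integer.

2

Distances from Oskar: Bao:1, Eli:2, Nora:2, Veda:1, Wes:2, Ximena:2, Yusuf:1.
The largest is 2 (to Wes, Ximena, Eli, and Nora), so the eccentricity of Oskar is 2.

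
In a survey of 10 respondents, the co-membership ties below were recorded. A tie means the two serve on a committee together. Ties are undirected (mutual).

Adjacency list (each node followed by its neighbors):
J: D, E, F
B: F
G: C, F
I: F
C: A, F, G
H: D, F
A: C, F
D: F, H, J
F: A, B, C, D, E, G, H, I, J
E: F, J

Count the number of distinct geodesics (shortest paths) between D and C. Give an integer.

The shortest distance is 2, and the only length-2 path is D–F–C. So there is exactly 1 shortest path.

1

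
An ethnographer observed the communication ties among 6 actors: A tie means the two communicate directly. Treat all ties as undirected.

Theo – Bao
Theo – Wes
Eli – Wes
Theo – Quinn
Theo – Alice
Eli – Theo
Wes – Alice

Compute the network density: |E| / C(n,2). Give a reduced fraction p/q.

There are 7 edges and 6 nodes, so the maximum possible is C(6,2) = 15.
Density = 7/15.

7/15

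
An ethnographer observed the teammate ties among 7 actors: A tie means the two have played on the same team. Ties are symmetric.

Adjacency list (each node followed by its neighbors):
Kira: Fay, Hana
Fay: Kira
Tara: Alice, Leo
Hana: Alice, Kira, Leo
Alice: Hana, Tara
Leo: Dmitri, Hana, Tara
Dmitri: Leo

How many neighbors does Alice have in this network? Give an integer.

Alice is directly tied to Hana and Tara. That is 2 neighbors, so the degree of Alice is 2.

2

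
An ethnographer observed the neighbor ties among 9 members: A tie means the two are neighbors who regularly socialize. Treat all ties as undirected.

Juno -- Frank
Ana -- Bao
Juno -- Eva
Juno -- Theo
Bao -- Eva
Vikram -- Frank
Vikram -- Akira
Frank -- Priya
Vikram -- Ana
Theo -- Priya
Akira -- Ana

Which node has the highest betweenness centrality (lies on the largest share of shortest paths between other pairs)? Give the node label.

Unnormalized betweenness of each node: Akira:0, Ana:13/3, Bao:10/3, Eva:4, Frank:31/3, Juno:47/6, Priya:11/6, Theo:4/3, Vikram:8.
Frank has the largest value, 31/3, making it the main broker — the node through which the most shortest paths run.

Frank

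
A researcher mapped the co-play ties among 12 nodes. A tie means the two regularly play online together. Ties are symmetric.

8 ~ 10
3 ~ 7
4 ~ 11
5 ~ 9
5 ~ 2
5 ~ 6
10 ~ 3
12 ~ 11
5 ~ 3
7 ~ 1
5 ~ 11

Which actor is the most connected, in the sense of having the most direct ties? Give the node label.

Degrees — 1:1, 2:1, 3:3, 4:1, 5:5, 6:1, 7:2, 8:1, 9:1, 10:2, 11:3, 12:1.
The maximum is 5, attained only by 5.

5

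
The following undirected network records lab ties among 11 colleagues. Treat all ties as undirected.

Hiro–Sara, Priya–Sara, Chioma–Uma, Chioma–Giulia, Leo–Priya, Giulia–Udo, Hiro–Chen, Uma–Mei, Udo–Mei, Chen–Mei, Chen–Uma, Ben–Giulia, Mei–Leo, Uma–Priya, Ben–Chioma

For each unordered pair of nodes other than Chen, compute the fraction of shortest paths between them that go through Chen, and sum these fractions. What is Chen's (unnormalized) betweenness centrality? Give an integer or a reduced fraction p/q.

43/6

Pairs whose geodesics pass through Chen — Giulia–Hiro: 2/2; Hiro–Mei: 1; Hiro–Uma: 1; Hiro–Leo: 1/2; Hiro–Ben: 1; Hiro–Chioma: 1; Hiro–Udo: 1; Mei–Sara: 1/3; Sara–Udo: 1/3.
All other pairs contribute 0.
Summing the contributions gives betweenness(Chen) = 43/6.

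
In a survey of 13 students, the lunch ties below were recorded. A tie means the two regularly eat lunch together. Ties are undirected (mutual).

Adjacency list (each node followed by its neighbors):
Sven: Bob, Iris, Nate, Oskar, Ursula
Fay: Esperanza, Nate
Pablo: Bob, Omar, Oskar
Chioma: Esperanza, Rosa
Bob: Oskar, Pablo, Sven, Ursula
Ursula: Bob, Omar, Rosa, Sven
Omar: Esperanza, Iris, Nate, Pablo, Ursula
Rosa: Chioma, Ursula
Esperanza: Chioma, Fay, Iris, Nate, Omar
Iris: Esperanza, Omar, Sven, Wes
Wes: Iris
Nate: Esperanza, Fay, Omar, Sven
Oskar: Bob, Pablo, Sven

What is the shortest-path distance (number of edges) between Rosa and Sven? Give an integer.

2

One shortest route is Rosa – Ursula – Sven, which uses 2 edges, and Rosa and Sven are not directly tied, so nothing shorter exists. So d(Rosa,Sven) = 2.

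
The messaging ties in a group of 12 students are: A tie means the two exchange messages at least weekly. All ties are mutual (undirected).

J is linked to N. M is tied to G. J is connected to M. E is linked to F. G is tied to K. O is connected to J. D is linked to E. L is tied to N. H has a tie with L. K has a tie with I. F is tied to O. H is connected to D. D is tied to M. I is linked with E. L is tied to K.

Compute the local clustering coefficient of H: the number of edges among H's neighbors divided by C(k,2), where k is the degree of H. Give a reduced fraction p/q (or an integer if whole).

H's neighbors: D and L (k = 2).
Possible neighbor pairs: C(2,2) = 1. Edges among them: none → e = 0.
Clustering(H) = 0/1.

0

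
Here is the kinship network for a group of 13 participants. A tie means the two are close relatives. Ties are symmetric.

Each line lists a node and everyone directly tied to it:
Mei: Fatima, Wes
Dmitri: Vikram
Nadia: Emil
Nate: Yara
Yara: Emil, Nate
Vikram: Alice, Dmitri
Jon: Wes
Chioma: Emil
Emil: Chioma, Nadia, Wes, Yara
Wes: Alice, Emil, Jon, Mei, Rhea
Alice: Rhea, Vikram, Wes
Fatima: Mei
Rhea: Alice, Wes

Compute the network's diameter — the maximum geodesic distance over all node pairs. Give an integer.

6

Eccentricity of each node (its greatest distance to any other): Alice:4, Chioma:5, Dmitri:6, Emil:4, Fatima:5, Jon:4, Mei:4, Nadia:5, Nate:6, Rhea:4, Vikram:5, Wes:3, Yara:5.
The maximum eccentricity is 6, realized for instance by the pair Nate–Dmitri via Nate – Yara – Emil – Wes – Alice – Vikram – Dmitri. So the diameter is 6.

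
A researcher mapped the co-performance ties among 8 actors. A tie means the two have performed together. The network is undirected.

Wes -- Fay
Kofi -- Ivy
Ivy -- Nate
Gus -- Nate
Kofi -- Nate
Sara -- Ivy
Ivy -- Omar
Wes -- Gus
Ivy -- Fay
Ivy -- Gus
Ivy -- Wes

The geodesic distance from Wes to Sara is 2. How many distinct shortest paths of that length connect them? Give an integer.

1

The shortest distance is 2, and the only length-2 path is Wes–Ivy–Sara. So there is exactly 1 shortest path.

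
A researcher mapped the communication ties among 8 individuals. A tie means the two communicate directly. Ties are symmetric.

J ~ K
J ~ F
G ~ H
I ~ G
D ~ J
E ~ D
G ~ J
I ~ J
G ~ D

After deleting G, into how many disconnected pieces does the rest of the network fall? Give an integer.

Without G, the remaining ties split the others into: {D, E, F, I, J, K}; {H}.
That's 2 separate components.

2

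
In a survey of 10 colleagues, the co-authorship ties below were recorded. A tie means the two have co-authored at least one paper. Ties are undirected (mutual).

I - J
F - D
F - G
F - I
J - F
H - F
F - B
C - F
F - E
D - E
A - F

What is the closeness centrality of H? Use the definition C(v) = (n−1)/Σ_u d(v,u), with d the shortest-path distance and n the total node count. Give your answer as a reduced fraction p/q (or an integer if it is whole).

9/17

Distances from H: A:2, B:2, C:2, D:2, E:2, F:1, G:2, I:2, J:2. Sum = 17.
n = 10, so closeness = 9/17.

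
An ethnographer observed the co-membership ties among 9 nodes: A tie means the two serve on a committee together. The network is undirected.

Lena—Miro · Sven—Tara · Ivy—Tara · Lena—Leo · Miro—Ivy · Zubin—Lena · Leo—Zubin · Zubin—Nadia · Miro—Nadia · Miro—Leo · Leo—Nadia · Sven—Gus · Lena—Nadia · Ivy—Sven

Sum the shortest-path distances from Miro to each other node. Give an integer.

Distances from Miro: Gus:3, Ivy:1, Lena:1, Leo:1, Nadia:1, Sven:2, Tara:2, Zubin:2.
Sum = 3 + 1 + 1 + 1 + 1 + 2 + 2 + 2 = 13.

13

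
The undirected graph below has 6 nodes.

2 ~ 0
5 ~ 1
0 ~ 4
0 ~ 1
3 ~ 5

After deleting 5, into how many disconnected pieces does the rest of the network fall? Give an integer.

Without 5, the remaining ties split the others into: {0, 1, 2, 4}; {3}.
That's 2 separate components.

2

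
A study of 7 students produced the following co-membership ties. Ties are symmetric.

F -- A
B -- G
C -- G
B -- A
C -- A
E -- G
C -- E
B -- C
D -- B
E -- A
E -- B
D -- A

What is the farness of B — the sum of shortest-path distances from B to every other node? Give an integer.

7

Distances from B: A:1, C:1, D:1, E:1, F:2, G:1.
Sum = 1 + 1 + 1 + 1 + 2 + 1 = 7.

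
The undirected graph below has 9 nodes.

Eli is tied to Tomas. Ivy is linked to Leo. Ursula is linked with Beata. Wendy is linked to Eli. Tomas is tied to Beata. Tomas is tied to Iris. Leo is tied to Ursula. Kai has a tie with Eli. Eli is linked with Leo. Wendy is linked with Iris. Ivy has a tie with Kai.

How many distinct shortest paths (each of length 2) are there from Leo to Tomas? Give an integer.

1

The shortest distance is 2, and the only length-2 path is Leo–Eli–Tomas. So there is exactly 1 shortest path.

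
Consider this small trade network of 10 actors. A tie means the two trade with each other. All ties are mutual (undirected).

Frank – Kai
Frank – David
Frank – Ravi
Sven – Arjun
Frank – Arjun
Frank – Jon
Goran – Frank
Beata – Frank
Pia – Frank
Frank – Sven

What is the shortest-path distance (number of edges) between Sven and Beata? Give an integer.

One shortest route is Sven – Frank – Beata, which uses 2 edges, and Sven and Beata are not directly tied, so nothing shorter exists. So d(Sven,Beata) = 2.

2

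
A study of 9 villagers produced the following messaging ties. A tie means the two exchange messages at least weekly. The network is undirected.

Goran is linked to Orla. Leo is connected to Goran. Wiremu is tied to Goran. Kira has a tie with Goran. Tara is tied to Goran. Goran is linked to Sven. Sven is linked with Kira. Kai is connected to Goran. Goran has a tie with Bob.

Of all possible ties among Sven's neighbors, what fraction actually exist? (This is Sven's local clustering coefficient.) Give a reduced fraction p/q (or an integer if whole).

Sven's neighbors: Goran and Kira (k = 2).
Possible neighbor pairs: C(2,2) = 1. Edges among them: Goran–Kira → e = 1.
Clustering(Sven) = 1/1.

1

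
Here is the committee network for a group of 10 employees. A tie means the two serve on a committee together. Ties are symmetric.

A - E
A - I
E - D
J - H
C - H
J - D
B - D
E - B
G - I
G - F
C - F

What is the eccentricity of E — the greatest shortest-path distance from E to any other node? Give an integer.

Distances from E: A:1, B:1, C:4, D:1, F:4, G:3, H:3, I:2, J:2.
The largest is 4 (to F and C), so the eccentricity of E is 4.

4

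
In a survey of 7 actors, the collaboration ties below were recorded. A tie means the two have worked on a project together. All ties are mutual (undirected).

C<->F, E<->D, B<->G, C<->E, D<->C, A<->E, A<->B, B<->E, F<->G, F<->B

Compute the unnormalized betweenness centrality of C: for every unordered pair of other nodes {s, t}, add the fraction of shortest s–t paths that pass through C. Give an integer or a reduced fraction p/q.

2

Pairs whose geodesics pass through C — E–F: 1/2; D–F: 1; D–G: 1/2.
All other pairs contribute 0.
Summing the contributions gives betweenness(C) = 2.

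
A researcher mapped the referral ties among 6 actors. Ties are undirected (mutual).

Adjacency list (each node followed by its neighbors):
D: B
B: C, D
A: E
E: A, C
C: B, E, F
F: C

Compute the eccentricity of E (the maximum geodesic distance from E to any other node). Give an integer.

Distances from E: A:1, B:2, C:1, D:3, F:2.
The largest is 3 (to D), so the eccentricity of E is 3.

3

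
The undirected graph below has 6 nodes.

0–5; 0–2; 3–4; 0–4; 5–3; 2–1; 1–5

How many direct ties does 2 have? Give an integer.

2

2 is directly tied to 0 and 1. That is 2 neighbors, so the degree of 2 is 2.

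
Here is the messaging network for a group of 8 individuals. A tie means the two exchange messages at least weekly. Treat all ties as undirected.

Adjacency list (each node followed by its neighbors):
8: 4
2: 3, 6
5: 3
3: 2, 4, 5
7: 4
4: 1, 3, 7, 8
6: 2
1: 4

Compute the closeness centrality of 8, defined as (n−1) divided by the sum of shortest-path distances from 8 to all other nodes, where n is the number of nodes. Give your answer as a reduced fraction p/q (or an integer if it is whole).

Distances from 8: 1:2, 2:3, 3:2, 4:1, 5:3, 6:4, 7:2. Sum = 17.
n = 8, so closeness = 7/17.

7/17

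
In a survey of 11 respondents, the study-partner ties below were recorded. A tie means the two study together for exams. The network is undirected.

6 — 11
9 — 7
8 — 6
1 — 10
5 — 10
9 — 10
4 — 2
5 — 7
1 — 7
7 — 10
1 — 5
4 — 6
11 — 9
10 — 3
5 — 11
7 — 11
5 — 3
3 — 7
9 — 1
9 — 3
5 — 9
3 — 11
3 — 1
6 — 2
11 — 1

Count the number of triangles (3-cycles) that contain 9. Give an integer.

9's neighbors: 1, 3, 5, 7, 10, and 11.
Neighbor pairs that are themselves tied: 9–1–3; 9–1–5; 9–1–7; 9–1–10; 9–1–11; 9–3–5; 9–3–7; 9–3–10; 9–3–11; 9–5–7; 9–5–10; 9–5–11; 9–7–10; 9–7–11. Each forms one triangle with 9, for 14 in total.

14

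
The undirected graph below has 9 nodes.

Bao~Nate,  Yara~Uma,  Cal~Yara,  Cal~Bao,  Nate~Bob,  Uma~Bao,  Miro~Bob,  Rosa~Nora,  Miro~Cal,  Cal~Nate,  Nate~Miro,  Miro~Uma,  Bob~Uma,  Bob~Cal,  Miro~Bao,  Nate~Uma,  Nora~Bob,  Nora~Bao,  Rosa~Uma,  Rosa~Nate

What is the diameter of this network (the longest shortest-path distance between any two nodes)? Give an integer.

Eccentricity of each node (its greatest distance to any other): Bao:2, Bob:2, Cal:2, Miro:2, Nate:2, Nora:3, Rosa:2, Uma:2, Yara:3.
The maximum eccentricity is 3, realized for instance by the pair Yara–Nora via Yara – Uma – Rosa – Nora. So the diameter is 3.

3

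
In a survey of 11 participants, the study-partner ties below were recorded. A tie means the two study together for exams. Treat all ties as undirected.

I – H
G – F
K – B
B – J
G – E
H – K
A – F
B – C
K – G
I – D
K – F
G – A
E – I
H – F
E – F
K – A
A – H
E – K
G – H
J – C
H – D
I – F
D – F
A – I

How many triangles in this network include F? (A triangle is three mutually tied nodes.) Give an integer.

F's neighbors: A, D, E, G, H, I, and K.
Neighbor pairs that are themselves tied: F–A–G; F–A–H; F–A–I; F–A–K; F–D–H; F–D–I; F–E–G; F–E–I; F–E–K; F–G–H; F–G–K; F–H–I; F–H–K. Each forms one triangle with F, for 13 in total.

13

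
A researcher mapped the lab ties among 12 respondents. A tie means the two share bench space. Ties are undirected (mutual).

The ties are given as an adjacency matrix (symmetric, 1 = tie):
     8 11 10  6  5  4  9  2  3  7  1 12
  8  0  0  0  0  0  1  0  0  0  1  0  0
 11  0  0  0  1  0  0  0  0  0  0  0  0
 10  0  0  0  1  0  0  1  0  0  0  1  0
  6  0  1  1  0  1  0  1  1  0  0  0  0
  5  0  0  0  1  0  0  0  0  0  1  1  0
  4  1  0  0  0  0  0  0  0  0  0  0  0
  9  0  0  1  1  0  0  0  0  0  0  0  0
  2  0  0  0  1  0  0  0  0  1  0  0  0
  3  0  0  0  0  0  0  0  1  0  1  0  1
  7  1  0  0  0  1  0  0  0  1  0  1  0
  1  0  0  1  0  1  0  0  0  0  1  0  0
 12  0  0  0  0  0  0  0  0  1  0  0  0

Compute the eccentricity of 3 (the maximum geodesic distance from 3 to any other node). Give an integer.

Distances from 3: 1:2, 2:1, 4:3, 5:2, 6:2, 7:1, 8:2, 9:3, 10:3, 11:3, 12:1.
The largest is 3 (to 4, 10, 11, and 9), so the eccentricity of 3 is 3.

3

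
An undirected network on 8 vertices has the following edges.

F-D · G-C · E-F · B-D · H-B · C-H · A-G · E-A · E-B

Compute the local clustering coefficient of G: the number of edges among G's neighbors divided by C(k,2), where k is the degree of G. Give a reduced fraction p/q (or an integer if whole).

0

G's neighbors: A and C (k = 2).
Possible neighbor pairs: C(2,2) = 1. Edges among them: none → e = 0.
Clustering(G) = 0/1.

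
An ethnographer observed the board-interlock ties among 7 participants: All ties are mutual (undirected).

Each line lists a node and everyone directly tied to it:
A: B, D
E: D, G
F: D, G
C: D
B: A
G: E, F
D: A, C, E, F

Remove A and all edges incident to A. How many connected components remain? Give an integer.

2

Without A, the remaining ties split the others into: {B}; {C, D, E, F, G}.
That's 2 separate components.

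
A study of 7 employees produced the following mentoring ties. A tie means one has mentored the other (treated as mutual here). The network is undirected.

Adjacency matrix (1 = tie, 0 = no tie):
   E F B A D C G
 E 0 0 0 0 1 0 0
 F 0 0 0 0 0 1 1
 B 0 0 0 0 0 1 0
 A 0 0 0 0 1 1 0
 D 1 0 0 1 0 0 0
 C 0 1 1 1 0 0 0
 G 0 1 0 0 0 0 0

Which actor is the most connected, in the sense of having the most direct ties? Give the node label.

Degrees — A:2, B:1, C:3, D:2, E:1, F:2, G:1.
The maximum is 3, attained only by C.

C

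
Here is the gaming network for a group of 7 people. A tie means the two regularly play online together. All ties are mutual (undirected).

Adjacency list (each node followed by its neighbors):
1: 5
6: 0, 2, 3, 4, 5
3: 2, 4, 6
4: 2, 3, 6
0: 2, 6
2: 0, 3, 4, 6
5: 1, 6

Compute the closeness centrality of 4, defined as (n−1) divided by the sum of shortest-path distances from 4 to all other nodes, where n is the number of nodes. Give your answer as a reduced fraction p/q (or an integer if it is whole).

3/5

Distances from 4: 0:2, 1:3, 2:1, 3:1, 5:2, 6:1. Sum = 10.
n = 7, so closeness = 6/10 = 3/5.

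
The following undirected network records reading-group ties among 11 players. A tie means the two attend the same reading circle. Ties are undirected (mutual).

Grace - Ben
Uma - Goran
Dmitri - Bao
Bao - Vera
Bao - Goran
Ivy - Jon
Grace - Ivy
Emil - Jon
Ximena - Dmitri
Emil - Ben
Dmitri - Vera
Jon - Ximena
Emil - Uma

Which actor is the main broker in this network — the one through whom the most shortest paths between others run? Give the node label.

Jon

Unnormalized betweenness of each node: Bao:6, Ben:7/2, Dmitri:19/2, Emil:29/2, Goran:13/2, Grace:1, Ivy:9/2, Jon:33/2, Uma:17/2, Vera:0, Ximena:23/2.
Jon has the largest value, 33/2, making it the main broker — the node through which the most shortest paths run.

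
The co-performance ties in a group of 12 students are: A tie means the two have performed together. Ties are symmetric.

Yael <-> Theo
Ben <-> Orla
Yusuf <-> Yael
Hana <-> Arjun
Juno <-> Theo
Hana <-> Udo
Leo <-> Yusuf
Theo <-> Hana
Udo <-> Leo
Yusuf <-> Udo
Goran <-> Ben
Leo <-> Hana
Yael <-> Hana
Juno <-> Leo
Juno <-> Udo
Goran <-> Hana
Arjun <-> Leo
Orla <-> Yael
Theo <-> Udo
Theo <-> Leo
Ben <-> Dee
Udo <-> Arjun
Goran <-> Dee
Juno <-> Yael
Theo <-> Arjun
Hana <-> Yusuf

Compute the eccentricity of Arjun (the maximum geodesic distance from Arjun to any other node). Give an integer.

3

Distances from Arjun: Ben:3, Dee:3, Goran:2, Hana:1, Juno:2, Leo:1, Orla:3, Theo:1, Udo:1, Yael:2, Yusuf:2.
The largest is 3 (to Orla, Ben, and Dee), so the eccentricity of Arjun is 3.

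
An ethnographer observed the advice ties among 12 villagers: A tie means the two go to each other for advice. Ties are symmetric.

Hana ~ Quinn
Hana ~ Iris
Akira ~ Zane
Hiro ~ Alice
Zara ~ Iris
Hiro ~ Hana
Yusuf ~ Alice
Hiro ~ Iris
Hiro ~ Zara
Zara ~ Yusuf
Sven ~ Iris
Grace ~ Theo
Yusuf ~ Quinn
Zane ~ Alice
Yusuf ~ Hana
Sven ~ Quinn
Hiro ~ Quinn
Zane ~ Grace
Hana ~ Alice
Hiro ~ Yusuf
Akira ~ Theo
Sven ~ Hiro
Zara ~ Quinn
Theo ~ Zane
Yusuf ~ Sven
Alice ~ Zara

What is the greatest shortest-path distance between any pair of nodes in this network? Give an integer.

4

Eccentricity of each node (its greatest distance to any other): Akira:4, Alice:2, Grace:4, Hana:3, Hiro:3, Iris:4, Quinn:4, Sven:4, Theo:4, Yusuf:3, Zane:3, Zara:3.
The maximum eccentricity is 4, realized for instance by the pair Theo–Quinn via Theo – Zane – Alice – Zara – Quinn. So the diameter is 4.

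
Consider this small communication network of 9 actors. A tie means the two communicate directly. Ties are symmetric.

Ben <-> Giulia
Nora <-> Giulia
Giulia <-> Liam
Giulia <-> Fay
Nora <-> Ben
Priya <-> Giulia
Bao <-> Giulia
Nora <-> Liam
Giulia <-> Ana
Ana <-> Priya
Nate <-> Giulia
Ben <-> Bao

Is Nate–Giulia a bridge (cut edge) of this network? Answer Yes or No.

Without the Nate–Giulia edge there is no alternate route between Nate and Giulia, so the network disconnects. It is a bridge.

Yes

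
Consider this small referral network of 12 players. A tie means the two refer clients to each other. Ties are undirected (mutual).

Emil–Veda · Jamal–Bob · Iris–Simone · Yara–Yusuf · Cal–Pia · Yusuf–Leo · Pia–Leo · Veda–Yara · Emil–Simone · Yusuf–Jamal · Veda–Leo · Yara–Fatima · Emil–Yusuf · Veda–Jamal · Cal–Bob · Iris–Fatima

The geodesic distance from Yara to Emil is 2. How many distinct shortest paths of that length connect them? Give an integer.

2

The shortest distance is 2. The length-2 paths are: Yara–Yusuf–Emil; Yara–Veda–Emil.
That gives 2 distinct shortest paths.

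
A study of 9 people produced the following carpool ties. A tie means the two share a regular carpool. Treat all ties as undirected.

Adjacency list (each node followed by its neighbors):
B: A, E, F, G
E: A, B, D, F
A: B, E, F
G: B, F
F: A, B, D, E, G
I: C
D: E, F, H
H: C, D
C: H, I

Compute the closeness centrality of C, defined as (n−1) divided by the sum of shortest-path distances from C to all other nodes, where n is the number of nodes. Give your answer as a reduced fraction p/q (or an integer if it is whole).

Distances from C: A:4, B:4, D:2, E:3, F:3, G:4, H:1, I:1. Sum = 22.
n = 9, so closeness = 8/22 = 4/11.

4/11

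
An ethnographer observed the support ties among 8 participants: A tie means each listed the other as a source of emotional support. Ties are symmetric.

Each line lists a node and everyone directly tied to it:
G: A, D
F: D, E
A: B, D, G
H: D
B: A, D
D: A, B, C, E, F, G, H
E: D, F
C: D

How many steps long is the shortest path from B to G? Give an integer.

2

One shortest route is B – D – G, which uses 2 edges, and B and G are not directly tied, so nothing shorter exists. So d(B,G) = 2.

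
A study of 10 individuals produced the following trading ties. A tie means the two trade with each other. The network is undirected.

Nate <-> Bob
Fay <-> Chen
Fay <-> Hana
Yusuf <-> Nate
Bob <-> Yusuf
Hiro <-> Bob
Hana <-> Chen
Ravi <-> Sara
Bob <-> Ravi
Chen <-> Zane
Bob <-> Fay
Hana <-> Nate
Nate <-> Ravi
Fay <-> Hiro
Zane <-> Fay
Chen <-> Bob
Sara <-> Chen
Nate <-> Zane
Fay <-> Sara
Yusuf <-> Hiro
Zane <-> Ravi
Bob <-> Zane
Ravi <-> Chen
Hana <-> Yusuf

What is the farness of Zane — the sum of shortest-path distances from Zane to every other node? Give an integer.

Distances from Zane: Bob:1, Chen:1, Fay:1, Hana:2, Hiro:2, Nate:1, Ravi:1, Sara:2, Yusuf:2.
Sum = 1 + 1 + 1 + 2 + 2 + 1 + 1 + 2 + 2 = 13.

13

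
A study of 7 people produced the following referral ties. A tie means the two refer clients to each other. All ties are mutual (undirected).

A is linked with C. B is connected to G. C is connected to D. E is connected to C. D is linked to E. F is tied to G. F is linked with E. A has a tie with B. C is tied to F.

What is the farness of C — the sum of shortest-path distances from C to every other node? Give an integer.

8

Distances from C: A:1, B:2, D:1, E:1, F:1, G:2.
Sum = 1 + 2 + 1 + 1 + 1 + 2 = 8.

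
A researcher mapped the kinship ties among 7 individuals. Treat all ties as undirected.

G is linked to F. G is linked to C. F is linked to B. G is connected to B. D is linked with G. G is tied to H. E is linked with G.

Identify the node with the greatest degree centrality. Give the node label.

Degrees — B:2, C:1, D:1, E:1, F:2, G:6, H:1.
The maximum is 6, attained only by G.

G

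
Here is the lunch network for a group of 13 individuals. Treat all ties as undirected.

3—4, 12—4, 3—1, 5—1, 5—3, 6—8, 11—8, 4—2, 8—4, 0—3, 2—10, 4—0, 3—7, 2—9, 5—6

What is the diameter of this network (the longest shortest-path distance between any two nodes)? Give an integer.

4

Eccentricity of each node (its greatest distance to any other): 0:3, 1:4, 2:3, 3:3, 4:2, 5:4, 6:4, 7:4, 8:3, 9:4, 10:4, 11:4, 12:3.
The maximum eccentricity is 4, realized for instance by the pair 7–11 via 7 – 3 – 4 – 8 – 11. So the diameter is 4.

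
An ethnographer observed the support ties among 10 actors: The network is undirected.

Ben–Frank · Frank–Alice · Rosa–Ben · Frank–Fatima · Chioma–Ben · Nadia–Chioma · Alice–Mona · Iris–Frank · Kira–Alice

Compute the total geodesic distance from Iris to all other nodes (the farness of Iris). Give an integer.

Distances from Iris: Alice:2, Ben:2, Chioma:3, Fatima:2, Frank:1, Kira:3, Mona:3, Nadia:4, Rosa:3.
Sum = 2 + 2 + 3 + 2 + 1 + 3 + 3 + 4 + 3 = 23.

23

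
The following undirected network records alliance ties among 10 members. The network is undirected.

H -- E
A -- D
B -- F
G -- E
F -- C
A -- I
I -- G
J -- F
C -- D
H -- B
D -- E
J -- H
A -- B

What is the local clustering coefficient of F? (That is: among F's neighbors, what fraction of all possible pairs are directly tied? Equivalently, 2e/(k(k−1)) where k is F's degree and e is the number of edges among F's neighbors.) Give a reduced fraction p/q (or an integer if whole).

F's neighbors: B, C, and J (k = 3).
Possible neighbor pairs: C(3,2) = 3. Edges among them: none → e = 0.
Clustering(F) = 0/3 = 0.

0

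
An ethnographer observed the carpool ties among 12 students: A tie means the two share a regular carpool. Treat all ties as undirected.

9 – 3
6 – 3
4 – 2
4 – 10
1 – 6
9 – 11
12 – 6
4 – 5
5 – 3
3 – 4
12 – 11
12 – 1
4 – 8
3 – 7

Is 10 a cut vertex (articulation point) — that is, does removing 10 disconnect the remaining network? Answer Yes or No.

No

Even without 10, every remaining node can still reach every other (the residual graph is connected), so 10 is not a cut vertex.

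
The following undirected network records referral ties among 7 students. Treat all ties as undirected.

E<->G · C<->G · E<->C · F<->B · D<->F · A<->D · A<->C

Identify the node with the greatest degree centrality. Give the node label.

C

Degrees — A:2, B:1, C:3, D:2, E:2, F:2, G:2.
The maximum is 3, attained only by C.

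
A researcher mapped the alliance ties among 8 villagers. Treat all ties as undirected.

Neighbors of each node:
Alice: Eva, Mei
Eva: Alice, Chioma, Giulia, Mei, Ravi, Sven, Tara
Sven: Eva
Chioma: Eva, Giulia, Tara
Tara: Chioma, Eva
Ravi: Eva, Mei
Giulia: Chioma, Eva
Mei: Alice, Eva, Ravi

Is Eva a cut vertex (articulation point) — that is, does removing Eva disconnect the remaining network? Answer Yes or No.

Removing Eva leaves {Sven} with no path to {Chioma, Giulia, and Tara}, so the network splits into 3 components. Eva is a cut vertex.

Yes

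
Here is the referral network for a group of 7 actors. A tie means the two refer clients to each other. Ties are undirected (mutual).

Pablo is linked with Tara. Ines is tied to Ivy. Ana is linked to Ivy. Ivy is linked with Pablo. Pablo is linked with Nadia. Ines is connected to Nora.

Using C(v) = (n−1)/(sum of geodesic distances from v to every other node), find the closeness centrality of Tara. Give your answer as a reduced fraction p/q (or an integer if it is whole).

Distances from Tara: Ana:3, Ines:3, Ivy:2, Nadia:2, Nora:4, Pablo:1. Sum = 15.
n = 7, so closeness = 6/15 = 2/5.

2/5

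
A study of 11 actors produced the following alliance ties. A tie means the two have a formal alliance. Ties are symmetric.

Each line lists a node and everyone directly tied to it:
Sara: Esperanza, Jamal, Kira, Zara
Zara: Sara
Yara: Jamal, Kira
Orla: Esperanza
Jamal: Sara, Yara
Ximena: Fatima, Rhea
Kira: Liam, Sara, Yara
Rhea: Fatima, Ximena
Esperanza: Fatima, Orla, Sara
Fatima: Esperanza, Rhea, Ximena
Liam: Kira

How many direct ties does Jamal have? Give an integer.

2

Jamal is directly tied to Sara and Yara. That is 2 neighbors, so the degree of Jamal is 2.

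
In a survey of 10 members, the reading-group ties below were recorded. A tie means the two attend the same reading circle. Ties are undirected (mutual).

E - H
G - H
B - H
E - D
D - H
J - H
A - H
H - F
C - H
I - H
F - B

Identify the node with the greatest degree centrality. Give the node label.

Degrees — A:1, B:2, C:1, D:2, E:2, F:2, G:1, H:9, I:1, J:1.
The maximum is 9, attained only by H.

H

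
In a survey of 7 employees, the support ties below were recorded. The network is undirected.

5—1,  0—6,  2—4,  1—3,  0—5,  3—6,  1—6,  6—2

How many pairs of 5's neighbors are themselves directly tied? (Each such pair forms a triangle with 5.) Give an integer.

5's neighbors are 0 and 1, but none of them are tied to each other, so no triangle contains 5.

0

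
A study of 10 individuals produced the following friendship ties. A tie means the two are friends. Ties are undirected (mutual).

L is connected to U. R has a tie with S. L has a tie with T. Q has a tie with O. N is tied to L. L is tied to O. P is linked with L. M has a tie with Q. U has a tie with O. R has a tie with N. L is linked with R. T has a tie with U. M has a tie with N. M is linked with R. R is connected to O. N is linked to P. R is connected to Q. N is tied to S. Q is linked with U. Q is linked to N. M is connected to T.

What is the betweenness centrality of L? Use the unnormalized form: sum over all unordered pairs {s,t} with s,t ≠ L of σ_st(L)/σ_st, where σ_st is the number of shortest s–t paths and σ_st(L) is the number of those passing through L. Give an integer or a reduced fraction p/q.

106/15

Pairs whose geodesics pass through L — S–U: 2/5; S–T: 2/4; O–N: 1/3; O–P: 1; O–T: 1/2; N–U: 1/2; N–T: 1/2; P–R: 1/2; P–U: 1; P–T: 1; R–U: 1/3; R–T: 1/2.
All other pairs contribute 0.
Summing the contributions gives betweenness(L) = 106/15.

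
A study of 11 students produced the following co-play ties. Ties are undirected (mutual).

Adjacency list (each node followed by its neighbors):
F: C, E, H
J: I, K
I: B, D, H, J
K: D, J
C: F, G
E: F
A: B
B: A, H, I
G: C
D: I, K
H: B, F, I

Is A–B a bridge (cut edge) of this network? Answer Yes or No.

Yes

Without the A–B edge there is no alternate route between A and B, so the network disconnects. It is a bridge.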